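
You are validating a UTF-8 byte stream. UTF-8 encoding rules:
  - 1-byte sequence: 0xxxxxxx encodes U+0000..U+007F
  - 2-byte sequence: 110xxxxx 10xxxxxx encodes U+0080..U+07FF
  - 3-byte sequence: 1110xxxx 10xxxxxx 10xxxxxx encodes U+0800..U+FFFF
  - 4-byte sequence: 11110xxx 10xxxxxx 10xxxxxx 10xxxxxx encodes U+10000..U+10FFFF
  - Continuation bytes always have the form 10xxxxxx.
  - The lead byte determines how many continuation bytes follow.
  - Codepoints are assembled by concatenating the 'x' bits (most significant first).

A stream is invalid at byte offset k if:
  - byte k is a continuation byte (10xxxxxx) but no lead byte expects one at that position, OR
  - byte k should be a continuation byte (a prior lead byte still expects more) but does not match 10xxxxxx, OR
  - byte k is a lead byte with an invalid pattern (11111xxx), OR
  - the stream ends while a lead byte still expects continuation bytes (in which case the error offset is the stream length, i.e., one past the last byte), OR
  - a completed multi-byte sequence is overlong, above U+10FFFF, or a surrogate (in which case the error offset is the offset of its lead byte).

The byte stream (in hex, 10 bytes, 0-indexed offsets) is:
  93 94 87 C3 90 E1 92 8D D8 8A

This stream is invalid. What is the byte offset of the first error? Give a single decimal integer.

Answer: 0

Derivation:
Byte[0]=93: INVALID lead byte (not 0xxx/110x/1110/11110)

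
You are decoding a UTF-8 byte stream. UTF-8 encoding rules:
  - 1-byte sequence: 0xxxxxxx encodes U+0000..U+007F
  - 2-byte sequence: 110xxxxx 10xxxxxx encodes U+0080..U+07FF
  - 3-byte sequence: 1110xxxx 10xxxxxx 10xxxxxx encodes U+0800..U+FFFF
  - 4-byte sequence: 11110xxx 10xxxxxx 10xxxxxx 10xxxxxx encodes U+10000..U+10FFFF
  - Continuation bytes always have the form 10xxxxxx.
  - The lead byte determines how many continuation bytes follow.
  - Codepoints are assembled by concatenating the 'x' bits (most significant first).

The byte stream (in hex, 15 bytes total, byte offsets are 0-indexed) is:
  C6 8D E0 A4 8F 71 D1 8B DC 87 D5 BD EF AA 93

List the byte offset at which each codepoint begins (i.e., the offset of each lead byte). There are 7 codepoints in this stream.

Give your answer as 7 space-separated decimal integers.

Answer: 0 2 5 6 8 10 12

Derivation:
Byte[0]=C6: 2-byte lead, need 1 cont bytes. acc=0x6
Byte[1]=8D: continuation. acc=(acc<<6)|0x0D=0x18D
Completed: cp=U+018D (starts at byte 0)
Byte[2]=E0: 3-byte lead, need 2 cont bytes. acc=0x0
Byte[3]=A4: continuation. acc=(acc<<6)|0x24=0x24
Byte[4]=8F: continuation. acc=(acc<<6)|0x0F=0x90F
Completed: cp=U+090F (starts at byte 2)
Byte[5]=71: 1-byte ASCII. cp=U+0071
Byte[6]=D1: 2-byte lead, need 1 cont bytes. acc=0x11
Byte[7]=8B: continuation. acc=(acc<<6)|0x0B=0x44B
Completed: cp=U+044B (starts at byte 6)
Byte[8]=DC: 2-byte lead, need 1 cont bytes. acc=0x1C
Byte[9]=87: continuation. acc=(acc<<6)|0x07=0x707
Completed: cp=U+0707 (starts at byte 8)
Byte[10]=D5: 2-byte lead, need 1 cont bytes. acc=0x15
Byte[11]=BD: continuation. acc=(acc<<6)|0x3D=0x57D
Completed: cp=U+057D (starts at byte 10)
Byte[12]=EF: 3-byte lead, need 2 cont bytes. acc=0xF
Byte[13]=AA: continuation. acc=(acc<<6)|0x2A=0x3EA
Byte[14]=93: continuation. acc=(acc<<6)|0x13=0xFA93
Completed: cp=U+FA93 (starts at byte 12)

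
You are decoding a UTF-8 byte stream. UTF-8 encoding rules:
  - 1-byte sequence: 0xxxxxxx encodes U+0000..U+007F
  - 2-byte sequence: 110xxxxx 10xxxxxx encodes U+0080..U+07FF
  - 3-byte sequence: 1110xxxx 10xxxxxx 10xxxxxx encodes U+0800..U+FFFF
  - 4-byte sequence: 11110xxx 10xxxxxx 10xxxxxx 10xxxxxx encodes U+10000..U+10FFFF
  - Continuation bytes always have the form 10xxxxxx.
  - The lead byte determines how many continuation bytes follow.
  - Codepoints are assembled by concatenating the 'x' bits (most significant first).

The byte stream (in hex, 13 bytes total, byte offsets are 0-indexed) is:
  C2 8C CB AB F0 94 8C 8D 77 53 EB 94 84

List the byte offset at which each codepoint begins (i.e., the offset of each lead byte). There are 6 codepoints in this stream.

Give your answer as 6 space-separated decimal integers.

Answer: 0 2 4 8 9 10

Derivation:
Byte[0]=C2: 2-byte lead, need 1 cont bytes. acc=0x2
Byte[1]=8C: continuation. acc=(acc<<6)|0x0C=0x8C
Completed: cp=U+008C (starts at byte 0)
Byte[2]=CB: 2-byte lead, need 1 cont bytes. acc=0xB
Byte[3]=AB: continuation. acc=(acc<<6)|0x2B=0x2EB
Completed: cp=U+02EB (starts at byte 2)
Byte[4]=F0: 4-byte lead, need 3 cont bytes. acc=0x0
Byte[5]=94: continuation. acc=(acc<<6)|0x14=0x14
Byte[6]=8C: continuation. acc=(acc<<6)|0x0C=0x50C
Byte[7]=8D: continuation. acc=(acc<<6)|0x0D=0x1430D
Completed: cp=U+1430D (starts at byte 4)
Byte[8]=77: 1-byte ASCII. cp=U+0077
Byte[9]=53: 1-byte ASCII. cp=U+0053
Byte[10]=EB: 3-byte lead, need 2 cont bytes. acc=0xB
Byte[11]=94: continuation. acc=(acc<<6)|0x14=0x2D4
Byte[12]=84: continuation. acc=(acc<<6)|0x04=0xB504
Completed: cp=U+B504 (starts at byte 10)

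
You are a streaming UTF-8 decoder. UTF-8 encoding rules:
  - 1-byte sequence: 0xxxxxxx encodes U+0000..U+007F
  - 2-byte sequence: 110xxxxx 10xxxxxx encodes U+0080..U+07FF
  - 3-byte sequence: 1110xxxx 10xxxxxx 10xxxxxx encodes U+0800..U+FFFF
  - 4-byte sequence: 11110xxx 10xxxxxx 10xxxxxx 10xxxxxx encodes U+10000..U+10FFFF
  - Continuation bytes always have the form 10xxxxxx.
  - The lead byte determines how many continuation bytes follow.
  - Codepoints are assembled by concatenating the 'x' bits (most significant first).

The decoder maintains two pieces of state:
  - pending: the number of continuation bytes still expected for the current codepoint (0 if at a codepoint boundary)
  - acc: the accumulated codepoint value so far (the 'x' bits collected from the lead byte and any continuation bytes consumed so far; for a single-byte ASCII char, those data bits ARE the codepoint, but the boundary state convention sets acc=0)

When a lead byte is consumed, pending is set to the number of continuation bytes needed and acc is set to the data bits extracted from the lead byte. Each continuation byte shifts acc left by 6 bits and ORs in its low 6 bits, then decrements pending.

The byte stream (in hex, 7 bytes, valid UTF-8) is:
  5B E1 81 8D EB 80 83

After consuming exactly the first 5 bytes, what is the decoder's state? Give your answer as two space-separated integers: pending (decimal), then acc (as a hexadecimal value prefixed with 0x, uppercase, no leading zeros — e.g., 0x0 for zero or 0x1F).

Answer: 2 0xB

Derivation:
Byte[0]=5B: 1-byte. pending=0, acc=0x0
Byte[1]=E1: 3-byte lead. pending=2, acc=0x1
Byte[2]=81: continuation. acc=(acc<<6)|0x01=0x41, pending=1
Byte[3]=8D: continuation. acc=(acc<<6)|0x0D=0x104D, pending=0
Byte[4]=EB: 3-byte lead. pending=2, acc=0xB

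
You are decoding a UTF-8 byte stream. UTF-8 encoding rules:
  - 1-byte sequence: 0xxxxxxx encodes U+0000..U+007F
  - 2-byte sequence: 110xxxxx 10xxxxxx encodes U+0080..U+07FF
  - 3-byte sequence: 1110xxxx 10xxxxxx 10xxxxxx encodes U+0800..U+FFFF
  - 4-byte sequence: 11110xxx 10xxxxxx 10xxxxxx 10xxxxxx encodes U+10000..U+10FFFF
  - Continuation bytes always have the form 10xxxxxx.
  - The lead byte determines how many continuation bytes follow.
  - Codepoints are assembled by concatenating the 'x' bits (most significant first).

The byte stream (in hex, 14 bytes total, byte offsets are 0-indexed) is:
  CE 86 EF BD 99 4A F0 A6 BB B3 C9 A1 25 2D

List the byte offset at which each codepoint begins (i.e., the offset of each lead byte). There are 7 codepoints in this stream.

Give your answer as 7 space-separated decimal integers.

Answer: 0 2 5 6 10 12 13

Derivation:
Byte[0]=CE: 2-byte lead, need 1 cont bytes. acc=0xE
Byte[1]=86: continuation. acc=(acc<<6)|0x06=0x386
Completed: cp=U+0386 (starts at byte 0)
Byte[2]=EF: 3-byte lead, need 2 cont bytes. acc=0xF
Byte[3]=BD: continuation. acc=(acc<<6)|0x3D=0x3FD
Byte[4]=99: continuation. acc=(acc<<6)|0x19=0xFF59
Completed: cp=U+FF59 (starts at byte 2)
Byte[5]=4A: 1-byte ASCII. cp=U+004A
Byte[6]=F0: 4-byte lead, need 3 cont bytes. acc=0x0
Byte[7]=A6: continuation. acc=(acc<<6)|0x26=0x26
Byte[8]=BB: continuation. acc=(acc<<6)|0x3B=0x9BB
Byte[9]=B3: continuation. acc=(acc<<6)|0x33=0x26EF3
Completed: cp=U+26EF3 (starts at byte 6)
Byte[10]=C9: 2-byte lead, need 1 cont bytes. acc=0x9
Byte[11]=A1: continuation. acc=(acc<<6)|0x21=0x261
Completed: cp=U+0261 (starts at byte 10)
Byte[12]=25: 1-byte ASCII. cp=U+0025
Byte[13]=2D: 1-byte ASCII. cp=U+002D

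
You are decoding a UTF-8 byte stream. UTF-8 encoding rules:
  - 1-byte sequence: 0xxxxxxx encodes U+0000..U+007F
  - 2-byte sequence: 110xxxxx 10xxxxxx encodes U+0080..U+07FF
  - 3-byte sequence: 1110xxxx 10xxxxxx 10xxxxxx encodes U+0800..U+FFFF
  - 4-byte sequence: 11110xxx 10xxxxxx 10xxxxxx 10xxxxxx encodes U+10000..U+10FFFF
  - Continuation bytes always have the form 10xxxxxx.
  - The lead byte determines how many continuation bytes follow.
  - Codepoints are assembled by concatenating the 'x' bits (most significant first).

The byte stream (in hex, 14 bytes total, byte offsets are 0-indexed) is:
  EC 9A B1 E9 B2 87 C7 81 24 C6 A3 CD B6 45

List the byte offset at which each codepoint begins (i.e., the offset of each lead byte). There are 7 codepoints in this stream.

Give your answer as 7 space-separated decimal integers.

Byte[0]=EC: 3-byte lead, need 2 cont bytes. acc=0xC
Byte[1]=9A: continuation. acc=(acc<<6)|0x1A=0x31A
Byte[2]=B1: continuation. acc=(acc<<6)|0x31=0xC6B1
Completed: cp=U+C6B1 (starts at byte 0)
Byte[3]=E9: 3-byte lead, need 2 cont bytes. acc=0x9
Byte[4]=B2: continuation. acc=(acc<<6)|0x32=0x272
Byte[5]=87: continuation. acc=(acc<<6)|0x07=0x9C87
Completed: cp=U+9C87 (starts at byte 3)
Byte[6]=C7: 2-byte lead, need 1 cont bytes. acc=0x7
Byte[7]=81: continuation. acc=(acc<<6)|0x01=0x1C1
Completed: cp=U+01C1 (starts at byte 6)
Byte[8]=24: 1-byte ASCII. cp=U+0024
Byte[9]=C6: 2-byte lead, need 1 cont bytes. acc=0x6
Byte[10]=A3: continuation. acc=(acc<<6)|0x23=0x1A3
Completed: cp=U+01A3 (starts at byte 9)
Byte[11]=CD: 2-byte lead, need 1 cont bytes. acc=0xD
Byte[12]=B6: continuation. acc=(acc<<6)|0x36=0x376
Completed: cp=U+0376 (starts at byte 11)
Byte[13]=45: 1-byte ASCII. cp=U+0045

Answer: 0 3 6 8 9 11 13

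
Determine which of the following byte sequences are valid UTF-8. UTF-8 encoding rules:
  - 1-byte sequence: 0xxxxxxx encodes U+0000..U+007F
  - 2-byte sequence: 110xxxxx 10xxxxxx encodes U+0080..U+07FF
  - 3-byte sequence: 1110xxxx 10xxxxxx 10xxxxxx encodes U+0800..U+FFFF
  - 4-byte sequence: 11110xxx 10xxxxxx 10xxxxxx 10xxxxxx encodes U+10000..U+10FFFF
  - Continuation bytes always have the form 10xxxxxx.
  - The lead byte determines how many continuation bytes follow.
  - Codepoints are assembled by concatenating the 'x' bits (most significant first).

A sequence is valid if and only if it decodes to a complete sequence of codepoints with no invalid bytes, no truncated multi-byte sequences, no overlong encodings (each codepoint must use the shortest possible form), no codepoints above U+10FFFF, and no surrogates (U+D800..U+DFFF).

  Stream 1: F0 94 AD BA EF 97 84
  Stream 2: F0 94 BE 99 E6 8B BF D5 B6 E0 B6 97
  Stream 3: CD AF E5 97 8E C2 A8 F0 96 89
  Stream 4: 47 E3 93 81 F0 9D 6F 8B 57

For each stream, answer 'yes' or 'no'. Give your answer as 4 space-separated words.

Stream 1: decodes cleanly. VALID
Stream 2: decodes cleanly. VALID
Stream 3: error at byte offset 10. INVALID
Stream 4: error at byte offset 6. INVALID

Answer: yes yes no no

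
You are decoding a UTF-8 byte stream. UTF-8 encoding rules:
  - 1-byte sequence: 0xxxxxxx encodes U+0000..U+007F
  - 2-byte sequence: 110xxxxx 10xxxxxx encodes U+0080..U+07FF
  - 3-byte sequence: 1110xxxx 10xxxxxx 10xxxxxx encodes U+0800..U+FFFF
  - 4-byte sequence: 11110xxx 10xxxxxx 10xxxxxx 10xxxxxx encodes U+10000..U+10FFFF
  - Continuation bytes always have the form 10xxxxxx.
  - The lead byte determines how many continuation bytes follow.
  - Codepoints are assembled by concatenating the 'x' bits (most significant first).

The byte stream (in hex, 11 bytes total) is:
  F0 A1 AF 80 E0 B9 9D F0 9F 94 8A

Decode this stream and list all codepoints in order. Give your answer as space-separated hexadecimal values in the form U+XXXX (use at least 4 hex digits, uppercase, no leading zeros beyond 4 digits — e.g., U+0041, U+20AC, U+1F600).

Answer: U+21BC0 U+0E5D U+1F50A

Derivation:
Byte[0]=F0: 4-byte lead, need 3 cont bytes. acc=0x0
Byte[1]=A1: continuation. acc=(acc<<6)|0x21=0x21
Byte[2]=AF: continuation. acc=(acc<<6)|0x2F=0x86F
Byte[3]=80: continuation. acc=(acc<<6)|0x00=0x21BC0
Completed: cp=U+21BC0 (starts at byte 0)
Byte[4]=E0: 3-byte lead, need 2 cont bytes. acc=0x0
Byte[5]=B9: continuation. acc=(acc<<6)|0x39=0x39
Byte[6]=9D: continuation. acc=(acc<<6)|0x1D=0xE5D
Completed: cp=U+0E5D (starts at byte 4)
Byte[7]=F0: 4-byte lead, need 3 cont bytes. acc=0x0
Byte[8]=9F: continuation. acc=(acc<<6)|0x1F=0x1F
Byte[9]=94: continuation. acc=(acc<<6)|0x14=0x7D4
Byte[10]=8A: continuation. acc=(acc<<6)|0x0A=0x1F50A
Completed: cp=U+1F50A (starts at byte 7)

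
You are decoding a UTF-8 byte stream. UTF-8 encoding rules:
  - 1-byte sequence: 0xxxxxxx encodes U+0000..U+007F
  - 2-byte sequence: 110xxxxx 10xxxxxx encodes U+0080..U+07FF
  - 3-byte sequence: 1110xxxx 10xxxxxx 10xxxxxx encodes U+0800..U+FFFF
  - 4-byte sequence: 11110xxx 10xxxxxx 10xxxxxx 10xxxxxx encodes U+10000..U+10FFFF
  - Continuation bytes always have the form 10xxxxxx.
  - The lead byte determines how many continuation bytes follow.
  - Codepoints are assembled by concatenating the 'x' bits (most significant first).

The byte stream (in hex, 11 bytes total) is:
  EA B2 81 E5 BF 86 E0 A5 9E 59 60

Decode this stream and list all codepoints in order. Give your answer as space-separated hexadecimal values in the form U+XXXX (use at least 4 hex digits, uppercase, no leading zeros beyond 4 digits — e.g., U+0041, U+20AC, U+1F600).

Answer: U+AC81 U+5FC6 U+095E U+0059 U+0060

Derivation:
Byte[0]=EA: 3-byte lead, need 2 cont bytes. acc=0xA
Byte[1]=B2: continuation. acc=(acc<<6)|0x32=0x2B2
Byte[2]=81: continuation. acc=(acc<<6)|0x01=0xAC81
Completed: cp=U+AC81 (starts at byte 0)
Byte[3]=E5: 3-byte lead, need 2 cont bytes. acc=0x5
Byte[4]=BF: continuation. acc=(acc<<6)|0x3F=0x17F
Byte[5]=86: continuation. acc=(acc<<6)|0x06=0x5FC6
Completed: cp=U+5FC6 (starts at byte 3)
Byte[6]=E0: 3-byte lead, need 2 cont bytes. acc=0x0
Byte[7]=A5: continuation. acc=(acc<<6)|0x25=0x25
Byte[8]=9E: continuation. acc=(acc<<6)|0x1E=0x95E
Completed: cp=U+095E (starts at byte 6)
Byte[9]=59: 1-byte ASCII. cp=U+0059
Byte[10]=60: 1-byte ASCII. cp=U+0060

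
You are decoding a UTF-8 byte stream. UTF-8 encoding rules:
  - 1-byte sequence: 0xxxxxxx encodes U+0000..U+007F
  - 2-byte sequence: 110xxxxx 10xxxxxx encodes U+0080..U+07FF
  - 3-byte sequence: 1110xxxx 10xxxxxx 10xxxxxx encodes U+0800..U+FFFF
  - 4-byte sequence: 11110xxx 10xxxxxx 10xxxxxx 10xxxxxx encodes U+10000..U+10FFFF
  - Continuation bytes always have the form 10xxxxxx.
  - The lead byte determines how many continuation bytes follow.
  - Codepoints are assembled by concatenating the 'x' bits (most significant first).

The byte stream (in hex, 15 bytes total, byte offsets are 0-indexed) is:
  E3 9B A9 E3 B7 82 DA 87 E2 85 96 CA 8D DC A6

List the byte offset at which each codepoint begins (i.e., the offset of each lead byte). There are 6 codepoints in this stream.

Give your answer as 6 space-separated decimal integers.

Answer: 0 3 6 8 11 13

Derivation:
Byte[0]=E3: 3-byte lead, need 2 cont bytes. acc=0x3
Byte[1]=9B: continuation. acc=(acc<<6)|0x1B=0xDB
Byte[2]=A9: continuation. acc=(acc<<6)|0x29=0x36E9
Completed: cp=U+36E9 (starts at byte 0)
Byte[3]=E3: 3-byte lead, need 2 cont bytes. acc=0x3
Byte[4]=B7: continuation. acc=(acc<<6)|0x37=0xF7
Byte[5]=82: continuation. acc=(acc<<6)|0x02=0x3DC2
Completed: cp=U+3DC2 (starts at byte 3)
Byte[6]=DA: 2-byte lead, need 1 cont bytes. acc=0x1A
Byte[7]=87: continuation. acc=(acc<<6)|0x07=0x687
Completed: cp=U+0687 (starts at byte 6)
Byte[8]=E2: 3-byte lead, need 2 cont bytes. acc=0x2
Byte[9]=85: continuation. acc=(acc<<6)|0x05=0x85
Byte[10]=96: continuation. acc=(acc<<6)|0x16=0x2156
Completed: cp=U+2156 (starts at byte 8)
Byte[11]=CA: 2-byte lead, need 1 cont bytes. acc=0xA
Byte[12]=8D: continuation. acc=(acc<<6)|0x0D=0x28D
Completed: cp=U+028D (starts at byte 11)
Byte[13]=DC: 2-byte lead, need 1 cont bytes. acc=0x1C
Byte[14]=A6: continuation. acc=(acc<<6)|0x26=0x726
Completed: cp=U+0726 (starts at byte 13)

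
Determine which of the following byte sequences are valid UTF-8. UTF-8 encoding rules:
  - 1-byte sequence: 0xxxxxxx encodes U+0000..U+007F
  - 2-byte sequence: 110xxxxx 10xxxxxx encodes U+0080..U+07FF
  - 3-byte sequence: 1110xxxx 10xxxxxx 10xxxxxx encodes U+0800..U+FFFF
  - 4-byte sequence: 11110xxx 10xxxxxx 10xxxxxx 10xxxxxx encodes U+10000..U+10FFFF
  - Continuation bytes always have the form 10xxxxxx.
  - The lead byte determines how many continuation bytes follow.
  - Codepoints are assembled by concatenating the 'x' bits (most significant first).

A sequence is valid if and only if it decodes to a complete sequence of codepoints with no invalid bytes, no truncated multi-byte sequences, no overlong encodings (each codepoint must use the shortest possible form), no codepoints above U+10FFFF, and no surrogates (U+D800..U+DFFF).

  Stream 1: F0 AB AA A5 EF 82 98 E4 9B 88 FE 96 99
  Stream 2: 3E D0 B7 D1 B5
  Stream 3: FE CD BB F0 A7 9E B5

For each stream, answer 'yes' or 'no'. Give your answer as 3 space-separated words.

Stream 1: error at byte offset 10. INVALID
Stream 2: decodes cleanly. VALID
Stream 3: error at byte offset 0. INVALID

Answer: no yes no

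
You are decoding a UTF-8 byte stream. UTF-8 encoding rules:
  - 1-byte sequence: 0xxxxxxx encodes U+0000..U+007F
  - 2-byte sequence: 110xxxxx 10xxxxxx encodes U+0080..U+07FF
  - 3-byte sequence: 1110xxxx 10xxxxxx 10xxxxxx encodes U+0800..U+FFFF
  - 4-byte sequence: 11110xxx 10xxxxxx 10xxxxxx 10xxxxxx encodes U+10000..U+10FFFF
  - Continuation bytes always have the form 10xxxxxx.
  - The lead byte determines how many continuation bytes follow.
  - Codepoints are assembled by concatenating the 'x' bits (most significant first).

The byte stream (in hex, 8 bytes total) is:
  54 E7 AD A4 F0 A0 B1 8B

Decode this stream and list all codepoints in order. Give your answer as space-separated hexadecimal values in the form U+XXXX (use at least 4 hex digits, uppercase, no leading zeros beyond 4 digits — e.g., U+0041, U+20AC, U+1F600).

Byte[0]=54: 1-byte ASCII. cp=U+0054
Byte[1]=E7: 3-byte lead, need 2 cont bytes. acc=0x7
Byte[2]=AD: continuation. acc=(acc<<6)|0x2D=0x1ED
Byte[3]=A4: continuation. acc=(acc<<6)|0x24=0x7B64
Completed: cp=U+7B64 (starts at byte 1)
Byte[4]=F0: 4-byte lead, need 3 cont bytes. acc=0x0
Byte[5]=A0: continuation. acc=(acc<<6)|0x20=0x20
Byte[6]=B1: continuation. acc=(acc<<6)|0x31=0x831
Byte[7]=8B: continuation. acc=(acc<<6)|0x0B=0x20C4B
Completed: cp=U+20C4B (starts at byte 4)

Answer: U+0054 U+7B64 U+20C4B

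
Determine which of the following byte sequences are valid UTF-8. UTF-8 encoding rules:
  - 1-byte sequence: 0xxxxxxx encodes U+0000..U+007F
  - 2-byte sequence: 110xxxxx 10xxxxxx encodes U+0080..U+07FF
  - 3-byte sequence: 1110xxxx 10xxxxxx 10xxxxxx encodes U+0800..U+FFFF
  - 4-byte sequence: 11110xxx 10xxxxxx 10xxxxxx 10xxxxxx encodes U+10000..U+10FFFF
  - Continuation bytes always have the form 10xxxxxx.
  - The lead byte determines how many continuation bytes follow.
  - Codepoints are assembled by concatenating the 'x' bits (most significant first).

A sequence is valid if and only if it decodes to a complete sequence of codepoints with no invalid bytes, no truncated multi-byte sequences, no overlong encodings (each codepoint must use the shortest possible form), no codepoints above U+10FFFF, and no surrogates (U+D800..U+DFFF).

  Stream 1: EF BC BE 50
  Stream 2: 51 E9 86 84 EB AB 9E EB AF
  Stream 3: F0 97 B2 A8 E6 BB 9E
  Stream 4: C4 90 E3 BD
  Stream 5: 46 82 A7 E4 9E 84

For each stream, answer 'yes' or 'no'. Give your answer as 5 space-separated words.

Answer: yes no yes no no

Derivation:
Stream 1: decodes cleanly. VALID
Stream 2: error at byte offset 9. INVALID
Stream 3: decodes cleanly. VALID
Stream 4: error at byte offset 4. INVALID
Stream 5: error at byte offset 1. INVALID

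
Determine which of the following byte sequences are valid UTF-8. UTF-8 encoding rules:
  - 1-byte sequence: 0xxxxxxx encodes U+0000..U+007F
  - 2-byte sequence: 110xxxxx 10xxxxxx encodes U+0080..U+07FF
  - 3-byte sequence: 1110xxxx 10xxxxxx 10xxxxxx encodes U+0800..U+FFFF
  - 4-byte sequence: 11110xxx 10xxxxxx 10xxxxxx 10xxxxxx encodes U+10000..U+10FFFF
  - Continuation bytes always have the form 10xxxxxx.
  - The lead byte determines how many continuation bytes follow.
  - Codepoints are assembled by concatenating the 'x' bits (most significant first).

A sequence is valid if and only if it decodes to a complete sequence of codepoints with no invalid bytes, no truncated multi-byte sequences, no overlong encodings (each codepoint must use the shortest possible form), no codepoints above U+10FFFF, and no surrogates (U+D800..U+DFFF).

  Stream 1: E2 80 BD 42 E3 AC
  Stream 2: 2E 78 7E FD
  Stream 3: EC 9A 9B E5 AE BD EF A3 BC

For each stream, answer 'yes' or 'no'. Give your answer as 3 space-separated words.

Answer: no no yes

Derivation:
Stream 1: error at byte offset 6. INVALID
Stream 2: error at byte offset 3. INVALID
Stream 3: decodes cleanly. VALID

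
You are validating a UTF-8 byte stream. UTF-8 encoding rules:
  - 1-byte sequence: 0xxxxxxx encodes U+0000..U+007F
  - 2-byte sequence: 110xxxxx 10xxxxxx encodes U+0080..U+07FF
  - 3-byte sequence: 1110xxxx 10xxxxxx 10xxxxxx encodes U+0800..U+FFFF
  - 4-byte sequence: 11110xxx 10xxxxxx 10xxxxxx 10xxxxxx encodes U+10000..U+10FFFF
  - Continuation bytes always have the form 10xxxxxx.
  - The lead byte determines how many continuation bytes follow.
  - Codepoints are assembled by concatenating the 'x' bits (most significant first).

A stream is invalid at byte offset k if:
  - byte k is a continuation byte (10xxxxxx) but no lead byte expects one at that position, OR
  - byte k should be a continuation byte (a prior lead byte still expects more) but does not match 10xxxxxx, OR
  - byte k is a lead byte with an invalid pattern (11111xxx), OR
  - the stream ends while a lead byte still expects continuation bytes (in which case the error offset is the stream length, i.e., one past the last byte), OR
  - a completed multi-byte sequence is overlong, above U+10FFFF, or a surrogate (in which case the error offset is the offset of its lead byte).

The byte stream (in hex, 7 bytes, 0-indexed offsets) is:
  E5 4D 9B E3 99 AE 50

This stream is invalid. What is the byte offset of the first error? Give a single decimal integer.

Answer: 1

Derivation:
Byte[0]=E5: 3-byte lead, need 2 cont bytes. acc=0x5
Byte[1]=4D: expected 10xxxxxx continuation. INVALID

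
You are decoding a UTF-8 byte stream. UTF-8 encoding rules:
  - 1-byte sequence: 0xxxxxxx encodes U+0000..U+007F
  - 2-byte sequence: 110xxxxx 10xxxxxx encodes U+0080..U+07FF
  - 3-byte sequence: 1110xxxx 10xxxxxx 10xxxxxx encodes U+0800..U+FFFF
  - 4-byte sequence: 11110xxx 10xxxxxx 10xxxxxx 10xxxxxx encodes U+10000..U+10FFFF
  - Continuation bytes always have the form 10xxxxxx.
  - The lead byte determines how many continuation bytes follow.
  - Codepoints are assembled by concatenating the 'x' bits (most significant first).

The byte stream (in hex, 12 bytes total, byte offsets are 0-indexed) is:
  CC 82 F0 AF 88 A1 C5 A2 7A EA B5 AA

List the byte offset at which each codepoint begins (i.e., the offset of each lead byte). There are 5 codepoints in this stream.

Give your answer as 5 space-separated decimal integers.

Answer: 0 2 6 8 9

Derivation:
Byte[0]=CC: 2-byte lead, need 1 cont bytes. acc=0xC
Byte[1]=82: continuation. acc=(acc<<6)|0x02=0x302
Completed: cp=U+0302 (starts at byte 0)
Byte[2]=F0: 4-byte lead, need 3 cont bytes. acc=0x0
Byte[3]=AF: continuation. acc=(acc<<6)|0x2F=0x2F
Byte[4]=88: continuation. acc=(acc<<6)|0x08=0xBC8
Byte[5]=A1: continuation. acc=(acc<<6)|0x21=0x2F221
Completed: cp=U+2F221 (starts at byte 2)
Byte[6]=C5: 2-byte lead, need 1 cont bytes. acc=0x5
Byte[7]=A2: continuation. acc=(acc<<6)|0x22=0x162
Completed: cp=U+0162 (starts at byte 6)
Byte[8]=7A: 1-byte ASCII. cp=U+007A
Byte[9]=EA: 3-byte lead, need 2 cont bytes. acc=0xA
Byte[10]=B5: continuation. acc=(acc<<6)|0x35=0x2B5
Byte[11]=AA: continuation. acc=(acc<<6)|0x2A=0xAD6A
Completed: cp=U+AD6A (starts at byte 9)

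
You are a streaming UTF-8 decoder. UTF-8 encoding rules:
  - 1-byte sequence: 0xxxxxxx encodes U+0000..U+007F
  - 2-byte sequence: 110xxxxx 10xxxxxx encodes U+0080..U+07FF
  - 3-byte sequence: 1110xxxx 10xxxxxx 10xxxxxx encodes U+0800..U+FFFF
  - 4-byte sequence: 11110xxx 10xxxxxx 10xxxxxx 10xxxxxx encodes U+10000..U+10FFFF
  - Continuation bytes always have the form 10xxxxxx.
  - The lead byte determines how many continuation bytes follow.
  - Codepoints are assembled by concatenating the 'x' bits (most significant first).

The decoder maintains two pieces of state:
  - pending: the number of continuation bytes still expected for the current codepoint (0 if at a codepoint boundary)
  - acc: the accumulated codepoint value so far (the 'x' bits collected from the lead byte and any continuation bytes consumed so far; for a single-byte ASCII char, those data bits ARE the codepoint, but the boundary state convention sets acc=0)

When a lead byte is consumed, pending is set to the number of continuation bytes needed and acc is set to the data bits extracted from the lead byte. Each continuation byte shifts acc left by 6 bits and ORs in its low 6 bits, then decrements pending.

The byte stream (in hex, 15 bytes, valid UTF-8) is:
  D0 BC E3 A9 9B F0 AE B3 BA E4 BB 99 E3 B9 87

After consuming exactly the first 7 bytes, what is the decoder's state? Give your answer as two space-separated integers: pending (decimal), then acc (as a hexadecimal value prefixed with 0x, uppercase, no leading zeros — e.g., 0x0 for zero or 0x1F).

Answer: 2 0x2E

Derivation:
Byte[0]=D0: 2-byte lead. pending=1, acc=0x10
Byte[1]=BC: continuation. acc=(acc<<6)|0x3C=0x43C, pending=0
Byte[2]=E3: 3-byte lead. pending=2, acc=0x3
Byte[3]=A9: continuation. acc=(acc<<6)|0x29=0xE9, pending=1
Byte[4]=9B: continuation. acc=(acc<<6)|0x1B=0x3A5B, pending=0
Byte[5]=F0: 4-byte lead. pending=3, acc=0x0
Byte[6]=AE: continuation. acc=(acc<<6)|0x2E=0x2E, pending=2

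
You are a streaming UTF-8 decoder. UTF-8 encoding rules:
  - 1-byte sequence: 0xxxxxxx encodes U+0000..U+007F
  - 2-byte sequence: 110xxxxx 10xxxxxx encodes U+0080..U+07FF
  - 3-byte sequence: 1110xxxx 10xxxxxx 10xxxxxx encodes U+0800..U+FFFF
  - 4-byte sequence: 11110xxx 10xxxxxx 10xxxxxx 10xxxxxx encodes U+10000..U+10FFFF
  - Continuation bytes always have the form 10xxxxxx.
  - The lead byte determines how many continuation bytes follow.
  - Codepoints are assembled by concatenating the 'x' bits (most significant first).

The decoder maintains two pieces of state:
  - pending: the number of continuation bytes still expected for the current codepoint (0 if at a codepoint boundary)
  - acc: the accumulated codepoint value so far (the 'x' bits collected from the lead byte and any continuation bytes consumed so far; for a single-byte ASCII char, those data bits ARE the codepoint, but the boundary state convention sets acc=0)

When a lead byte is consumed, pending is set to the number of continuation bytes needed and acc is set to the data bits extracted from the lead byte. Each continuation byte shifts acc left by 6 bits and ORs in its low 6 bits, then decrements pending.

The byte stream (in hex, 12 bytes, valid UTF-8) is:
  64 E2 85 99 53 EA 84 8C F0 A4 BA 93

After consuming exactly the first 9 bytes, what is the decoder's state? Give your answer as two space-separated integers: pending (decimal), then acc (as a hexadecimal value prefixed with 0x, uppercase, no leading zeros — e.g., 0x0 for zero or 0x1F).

Answer: 3 0x0

Derivation:
Byte[0]=64: 1-byte. pending=0, acc=0x0
Byte[1]=E2: 3-byte lead. pending=2, acc=0x2
Byte[2]=85: continuation. acc=(acc<<6)|0x05=0x85, pending=1
Byte[3]=99: continuation. acc=(acc<<6)|0x19=0x2159, pending=0
Byte[4]=53: 1-byte. pending=0, acc=0x0
Byte[5]=EA: 3-byte lead. pending=2, acc=0xA
Byte[6]=84: continuation. acc=(acc<<6)|0x04=0x284, pending=1
Byte[7]=8C: continuation. acc=(acc<<6)|0x0C=0xA10C, pending=0
Byte[8]=F0: 4-byte lead. pending=3, acc=0x0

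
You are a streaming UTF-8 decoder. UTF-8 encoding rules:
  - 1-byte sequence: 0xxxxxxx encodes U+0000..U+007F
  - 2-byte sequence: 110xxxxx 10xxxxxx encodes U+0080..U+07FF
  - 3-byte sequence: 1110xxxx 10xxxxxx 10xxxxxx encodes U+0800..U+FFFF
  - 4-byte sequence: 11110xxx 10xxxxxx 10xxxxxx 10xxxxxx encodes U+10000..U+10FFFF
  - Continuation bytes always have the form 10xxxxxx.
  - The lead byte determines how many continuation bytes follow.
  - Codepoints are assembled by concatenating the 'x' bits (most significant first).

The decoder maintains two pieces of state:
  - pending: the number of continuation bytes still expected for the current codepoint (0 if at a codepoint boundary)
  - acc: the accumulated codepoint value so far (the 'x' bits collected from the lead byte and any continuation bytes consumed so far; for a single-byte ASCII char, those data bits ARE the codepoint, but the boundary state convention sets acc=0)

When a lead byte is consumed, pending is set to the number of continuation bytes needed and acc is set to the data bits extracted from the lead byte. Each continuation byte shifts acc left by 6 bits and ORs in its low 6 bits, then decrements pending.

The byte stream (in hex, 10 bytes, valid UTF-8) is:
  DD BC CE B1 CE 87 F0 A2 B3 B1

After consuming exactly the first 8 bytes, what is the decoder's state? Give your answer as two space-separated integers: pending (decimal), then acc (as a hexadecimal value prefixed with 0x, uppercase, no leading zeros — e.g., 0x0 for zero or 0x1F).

Answer: 2 0x22

Derivation:
Byte[0]=DD: 2-byte lead. pending=1, acc=0x1D
Byte[1]=BC: continuation. acc=(acc<<6)|0x3C=0x77C, pending=0
Byte[2]=CE: 2-byte lead. pending=1, acc=0xE
Byte[3]=B1: continuation. acc=(acc<<6)|0x31=0x3B1, pending=0
Byte[4]=CE: 2-byte lead. pending=1, acc=0xE
Byte[5]=87: continuation. acc=(acc<<6)|0x07=0x387, pending=0
Byte[6]=F0: 4-byte lead. pending=3, acc=0x0
Byte[7]=A2: continuation. acc=(acc<<6)|0x22=0x22, pending=2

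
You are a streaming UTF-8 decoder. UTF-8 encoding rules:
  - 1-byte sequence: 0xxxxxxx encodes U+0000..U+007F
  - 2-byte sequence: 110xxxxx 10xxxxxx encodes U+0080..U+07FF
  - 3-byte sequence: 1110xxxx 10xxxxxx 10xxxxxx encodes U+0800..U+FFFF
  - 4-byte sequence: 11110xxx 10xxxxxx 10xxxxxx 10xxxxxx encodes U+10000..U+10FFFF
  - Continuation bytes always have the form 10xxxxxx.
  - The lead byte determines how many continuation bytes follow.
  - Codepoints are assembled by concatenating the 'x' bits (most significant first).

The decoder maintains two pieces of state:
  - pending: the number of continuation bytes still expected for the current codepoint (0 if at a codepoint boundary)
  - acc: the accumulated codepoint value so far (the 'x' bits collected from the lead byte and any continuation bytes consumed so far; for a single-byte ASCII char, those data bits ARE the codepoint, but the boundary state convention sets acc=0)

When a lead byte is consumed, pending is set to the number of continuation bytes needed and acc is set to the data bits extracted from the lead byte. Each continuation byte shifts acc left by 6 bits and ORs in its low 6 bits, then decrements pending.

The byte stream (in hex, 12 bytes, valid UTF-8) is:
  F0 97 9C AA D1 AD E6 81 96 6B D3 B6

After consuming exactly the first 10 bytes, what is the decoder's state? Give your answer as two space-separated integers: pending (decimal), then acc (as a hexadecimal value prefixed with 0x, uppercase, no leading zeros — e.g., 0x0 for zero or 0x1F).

Answer: 0 0x0

Derivation:
Byte[0]=F0: 4-byte lead. pending=3, acc=0x0
Byte[1]=97: continuation. acc=(acc<<6)|0x17=0x17, pending=2
Byte[2]=9C: continuation. acc=(acc<<6)|0x1C=0x5DC, pending=1
Byte[3]=AA: continuation. acc=(acc<<6)|0x2A=0x1772A, pending=0
Byte[4]=D1: 2-byte lead. pending=1, acc=0x11
Byte[5]=AD: continuation. acc=(acc<<6)|0x2D=0x46D, pending=0
Byte[6]=E6: 3-byte lead. pending=2, acc=0x6
Byte[7]=81: continuation. acc=(acc<<6)|0x01=0x181, pending=1
Byte[8]=96: continuation. acc=(acc<<6)|0x16=0x6056, pending=0
Byte[9]=6B: 1-byte. pending=0, acc=0x0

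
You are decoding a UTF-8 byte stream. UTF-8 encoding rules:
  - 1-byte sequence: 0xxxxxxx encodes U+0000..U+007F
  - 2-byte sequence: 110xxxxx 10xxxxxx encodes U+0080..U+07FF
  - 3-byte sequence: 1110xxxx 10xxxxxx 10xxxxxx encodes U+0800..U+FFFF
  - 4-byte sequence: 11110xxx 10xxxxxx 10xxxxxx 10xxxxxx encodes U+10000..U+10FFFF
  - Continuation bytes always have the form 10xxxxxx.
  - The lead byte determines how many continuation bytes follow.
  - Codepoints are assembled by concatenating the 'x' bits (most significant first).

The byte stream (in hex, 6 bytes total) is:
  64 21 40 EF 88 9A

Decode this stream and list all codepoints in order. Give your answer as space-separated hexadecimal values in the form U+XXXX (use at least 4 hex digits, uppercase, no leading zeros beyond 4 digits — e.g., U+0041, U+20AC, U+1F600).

Answer: U+0064 U+0021 U+0040 U+F21A

Derivation:
Byte[0]=64: 1-byte ASCII. cp=U+0064
Byte[1]=21: 1-byte ASCII. cp=U+0021
Byte[2]=40: 1-byte ASCII. cp=U+0040
Byte[3]=EF: 3-byte lead, need 2 cont bytes. acc=0xF
Byte[4]=88: continuation. acc=(acc<<6)|0x08=0x3C8
Byte[5]=9A: continuation. acc=(acc<<6)|0x1A=0xF21A
Completed: cp=U+F21A (starts at byte 3)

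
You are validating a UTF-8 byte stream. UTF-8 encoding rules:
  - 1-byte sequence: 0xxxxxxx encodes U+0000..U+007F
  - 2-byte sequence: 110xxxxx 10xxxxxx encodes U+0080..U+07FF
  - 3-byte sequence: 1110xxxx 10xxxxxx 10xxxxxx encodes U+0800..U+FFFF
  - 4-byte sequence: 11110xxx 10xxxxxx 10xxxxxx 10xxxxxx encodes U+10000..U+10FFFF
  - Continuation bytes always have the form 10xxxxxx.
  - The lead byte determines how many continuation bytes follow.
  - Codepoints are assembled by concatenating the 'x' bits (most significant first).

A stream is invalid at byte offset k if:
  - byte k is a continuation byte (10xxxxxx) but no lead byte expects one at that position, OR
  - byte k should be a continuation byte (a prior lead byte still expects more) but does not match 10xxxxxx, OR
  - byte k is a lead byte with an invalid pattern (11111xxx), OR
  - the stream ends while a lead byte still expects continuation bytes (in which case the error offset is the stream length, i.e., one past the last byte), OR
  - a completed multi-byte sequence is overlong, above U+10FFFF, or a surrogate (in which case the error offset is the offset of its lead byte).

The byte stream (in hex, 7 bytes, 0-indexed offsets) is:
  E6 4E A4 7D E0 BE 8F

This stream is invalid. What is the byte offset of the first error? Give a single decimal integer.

Byte[0]=E6: 3-byte lead, need 2 cont bytes. acc=0x6
Byte[1]=4E: expected 10xxxxxx continuation. INVALID

Answer: 1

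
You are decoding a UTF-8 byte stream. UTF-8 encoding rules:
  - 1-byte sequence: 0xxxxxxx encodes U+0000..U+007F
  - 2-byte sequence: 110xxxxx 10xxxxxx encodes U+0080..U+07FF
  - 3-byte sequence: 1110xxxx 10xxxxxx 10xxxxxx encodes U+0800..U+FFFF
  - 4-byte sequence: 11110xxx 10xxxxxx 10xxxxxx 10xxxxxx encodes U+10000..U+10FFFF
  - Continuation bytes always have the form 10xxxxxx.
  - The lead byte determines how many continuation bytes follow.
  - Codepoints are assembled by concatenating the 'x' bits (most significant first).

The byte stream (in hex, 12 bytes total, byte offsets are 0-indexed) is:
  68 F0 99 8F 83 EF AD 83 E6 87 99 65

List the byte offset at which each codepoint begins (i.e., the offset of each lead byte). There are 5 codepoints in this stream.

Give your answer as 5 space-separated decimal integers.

Answer: 0 1 5 8 11

Derivation:
Byte[0]=68: 1-byte ASCII. cp=U+0068
Byte[1]=F0: 4-byte lead, need 3 cont bytes. acc=0x0
Byte[2]=99: continuation. acc=(acc<<6)|0x19=0x19
Byte[3]=8F: continuation. acc=(acc<<6)|0x0F=0x64F
Byte[4]=83: continuation. acc=(acc<<6)|0x03=0x193C3
Completed: cp=U+193C3 (starts at byte 1)
Byte[5]=EF: 3-byte lead, need 2 cont bytes. acc=0xF
Byte[6]=AD: continuation. acc=(acc<<6)|0x2D=0x3ED
Byte[7]=83: continuation. acc=(acc<<6)|0x03=0xFB43
Completed: cp=U+FB43 (starts at byte 5)
Byte[8]=E6: 3-byte lead, need 2 cont bytes. acc=0x6
Byte[9]=87: continuation. acc=(acc<<6)|0x07=0x187
Byte[10]=99: continuation. acc=(acc<<6)|0x19=0x61D9
Completed: cp=U+61D9 (starts at byte 8)
Byte[11]=65: 1-byte ASCII. cp=U+0065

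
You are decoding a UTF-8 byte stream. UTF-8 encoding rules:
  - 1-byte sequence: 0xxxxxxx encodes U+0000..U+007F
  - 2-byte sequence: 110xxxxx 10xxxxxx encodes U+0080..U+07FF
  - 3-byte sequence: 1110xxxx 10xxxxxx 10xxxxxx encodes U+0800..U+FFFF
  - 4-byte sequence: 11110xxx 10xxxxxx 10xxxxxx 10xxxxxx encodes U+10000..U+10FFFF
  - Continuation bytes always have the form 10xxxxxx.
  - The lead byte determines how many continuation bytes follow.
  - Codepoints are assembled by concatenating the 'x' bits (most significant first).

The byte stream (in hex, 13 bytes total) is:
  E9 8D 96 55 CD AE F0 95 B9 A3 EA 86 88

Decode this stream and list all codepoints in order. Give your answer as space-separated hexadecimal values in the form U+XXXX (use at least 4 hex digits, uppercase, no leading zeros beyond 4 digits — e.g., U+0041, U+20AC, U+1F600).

Answer: U+9356 U+0055 U+036E U+15E63 U+A188

Derivation:
Byte[0]=E9: 3-byte lead, need 2 cont bytes. acc=0x9
Byte[1]=8D: continuation. acc=(acc<<6)|0x0D=0x24D
Byte[2]=96: continuation. acc=(acc<<6)|0x16=0x9356
Completed: cp=U+9356 (starts at byte 0)
Byte[3]=55: 1-byte ASCII. cp=U+0055
Byte[4]=CD: 2-byte lead, need 1 cont bytes. acc=0xD
Byte[5]=AE: continuation. acc=(acc<<6)|0x2E=0x36E
Completed: cp=U+036E (starts at byte 4)
Byte[6]=F0: 4-byte lead, need 3 cont bytes. acc=0x0
Byte[7]=95: continuation. acc=(acc<<6)|0x15=0x15
Byte[8]=B9: continuation. acc=(acc<<6)|0x39=0x579
Byte[9]=A3: continuation. acc=(acc<<6)|0x23=0x15E63
Completed: cp=U+15E63 (starts at byte 6)
Byte[10]=EA: 3-byte lead, need 2 cont bytes. acc=0xA
Byte[11]=86: continuation. acc=(acc<<6)|0x06=0x286
Byte[12]=88: continuation. acc=(acc<<6)|0x08=0xA188
Completed: cp=U+A188 (starts at byte 10)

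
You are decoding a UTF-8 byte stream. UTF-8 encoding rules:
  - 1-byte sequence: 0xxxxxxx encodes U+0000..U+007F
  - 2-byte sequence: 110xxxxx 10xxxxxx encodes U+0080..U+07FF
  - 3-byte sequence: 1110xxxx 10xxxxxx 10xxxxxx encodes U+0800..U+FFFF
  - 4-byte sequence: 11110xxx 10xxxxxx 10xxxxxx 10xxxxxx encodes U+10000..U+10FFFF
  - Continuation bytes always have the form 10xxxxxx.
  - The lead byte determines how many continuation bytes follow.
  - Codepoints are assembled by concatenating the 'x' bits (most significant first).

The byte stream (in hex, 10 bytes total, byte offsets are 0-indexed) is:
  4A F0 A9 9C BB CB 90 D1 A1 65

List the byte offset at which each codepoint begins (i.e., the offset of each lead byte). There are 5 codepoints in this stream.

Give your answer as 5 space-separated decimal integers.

Byte[0]=4A: 1-byte ASCII. cp=U+004A
Byte[1]=F0: 4-byte lead, need 3 cont bytes. acc=0x0
Byte[2]=A9: continuation. acc=(acc<<6)|0x29=0x29
Byte[3]=9C: continuation. acc=(acc<<6)|0x1C=0xA5C
Byte[4]=BB: continuation. acc=(acc<<6)|0x3B=0x2973B
Completed: cp=U+2973B (starts at byte 1)
Byte[5]=CB: 2-byte lead, need 1 cont bytes. acc=0xB
Byte[6]=90: continuation. acc=(acc<<6)|0x10=0x2D0
Completed: cp=U+02D0 (starts at byte 5)
Byte[7]=D1: 2-byte lead, need 1 cont bytes. acc=0x11
Byte[8]=A1: continuation. acc=(acc<<6)|0x21=0x461
Completed: cp=U+0461 (starts at byte 7)
Byte[9]=65: 1-byte ASCII. cp=U+0065

Answer: 0 1 5 7 9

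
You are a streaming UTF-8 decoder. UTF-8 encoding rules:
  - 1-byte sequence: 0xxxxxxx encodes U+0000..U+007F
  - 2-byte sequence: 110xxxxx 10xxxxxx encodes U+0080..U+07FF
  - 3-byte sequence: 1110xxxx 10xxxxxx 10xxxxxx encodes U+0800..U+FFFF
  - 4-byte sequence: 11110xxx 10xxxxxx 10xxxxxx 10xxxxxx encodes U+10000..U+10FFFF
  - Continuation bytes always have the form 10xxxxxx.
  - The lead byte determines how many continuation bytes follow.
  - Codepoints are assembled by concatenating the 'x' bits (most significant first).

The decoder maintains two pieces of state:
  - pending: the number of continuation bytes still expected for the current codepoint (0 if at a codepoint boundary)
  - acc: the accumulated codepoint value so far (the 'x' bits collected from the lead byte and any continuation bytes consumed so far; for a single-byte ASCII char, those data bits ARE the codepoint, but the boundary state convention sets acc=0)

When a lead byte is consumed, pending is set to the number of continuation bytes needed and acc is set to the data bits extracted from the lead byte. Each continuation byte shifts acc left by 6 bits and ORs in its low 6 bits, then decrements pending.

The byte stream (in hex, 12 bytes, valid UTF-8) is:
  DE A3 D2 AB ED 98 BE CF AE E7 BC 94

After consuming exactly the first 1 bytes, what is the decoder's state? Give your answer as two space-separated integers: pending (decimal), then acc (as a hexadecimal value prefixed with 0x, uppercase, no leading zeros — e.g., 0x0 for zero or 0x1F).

Byte[0]=DE: 2-byte lead. pending=1, acc=0x1E

Answer: 1 0x1E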